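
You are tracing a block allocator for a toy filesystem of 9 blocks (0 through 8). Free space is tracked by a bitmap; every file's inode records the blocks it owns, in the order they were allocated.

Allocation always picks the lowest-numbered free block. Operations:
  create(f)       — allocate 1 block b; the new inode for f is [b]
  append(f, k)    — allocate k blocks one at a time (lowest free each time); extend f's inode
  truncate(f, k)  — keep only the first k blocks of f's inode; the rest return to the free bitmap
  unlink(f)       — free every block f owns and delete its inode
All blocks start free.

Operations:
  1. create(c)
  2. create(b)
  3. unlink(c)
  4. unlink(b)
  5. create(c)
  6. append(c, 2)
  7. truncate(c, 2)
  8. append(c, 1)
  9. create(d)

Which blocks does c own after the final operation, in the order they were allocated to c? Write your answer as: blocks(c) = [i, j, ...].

  1. create(c)  ⇒  F........  {c→[0]}
  2. create(b)  ⇒  FF.......  {b→[1]; c→[0]}
  3. unlink(c)  ⇒  .F.......  {b→[1]}
  4. unlink(b)  ⇒  .........  {}
  5. create(c)  ⇒  F........  {c→[0]}
  6. append(c, 2)  ⇒  FFF......  {c→[0, 1, 2]}
  7. truncate(c, 2)  ⇒  FF.......  {c→[0, 1]}
  8. append(c, 1)  ⇒  FFF......  {c→[0, 1, 2]}
  9. create(d)  ⇒  FFFF.....  {c→[0, 1, 2]; d→[3]}

blocks(c) = [0, 1, 2]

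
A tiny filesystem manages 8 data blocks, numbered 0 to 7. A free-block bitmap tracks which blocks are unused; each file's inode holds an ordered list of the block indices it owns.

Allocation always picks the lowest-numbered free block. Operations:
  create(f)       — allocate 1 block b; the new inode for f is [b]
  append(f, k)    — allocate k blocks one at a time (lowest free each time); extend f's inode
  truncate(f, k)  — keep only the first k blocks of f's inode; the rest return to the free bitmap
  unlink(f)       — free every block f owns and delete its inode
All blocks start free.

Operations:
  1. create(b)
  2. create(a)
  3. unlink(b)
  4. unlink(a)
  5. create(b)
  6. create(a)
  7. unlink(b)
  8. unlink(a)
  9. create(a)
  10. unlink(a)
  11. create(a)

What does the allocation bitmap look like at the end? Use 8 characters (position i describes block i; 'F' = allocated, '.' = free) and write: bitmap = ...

bitmap = F.......

after create(b) → b:[0]  free=[F.......]
after create(a) → a:[1], b:[0]  free=[FF......]
after unlink(b) → a:[1]  free=[.F......]
after unlink(a) →   free=[........]
after create(b) → b:[0]  free=[F.......]
after create(a) → a:[1], b:[0]  free=[FF......]
after unlink(b) → a:[1]  free=[.F......]
after unlink(a) →   free=[........]
after create(a) → a:[0]  free=[F.......]
after unlink(a) →   free=[........]
after create(a) → a:[0]  free=[F.......]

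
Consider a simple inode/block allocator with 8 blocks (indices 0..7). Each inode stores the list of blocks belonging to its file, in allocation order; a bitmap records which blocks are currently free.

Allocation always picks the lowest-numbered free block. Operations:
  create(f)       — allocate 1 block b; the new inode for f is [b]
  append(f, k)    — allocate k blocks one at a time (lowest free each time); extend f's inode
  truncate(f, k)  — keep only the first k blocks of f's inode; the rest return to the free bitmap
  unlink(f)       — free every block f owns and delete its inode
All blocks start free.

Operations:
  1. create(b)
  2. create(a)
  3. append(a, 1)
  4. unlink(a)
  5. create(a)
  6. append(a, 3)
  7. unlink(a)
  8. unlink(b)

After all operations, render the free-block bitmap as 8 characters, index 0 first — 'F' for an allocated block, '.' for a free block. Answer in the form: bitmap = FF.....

bitmap = ........

after create(b) → b:[0]  free=[F.......]
after create(a) → a:[1], b:[0]  free=[FF......]
after append(a, 1) → a:[1, 2], b:[0]  free=[FFF.....]
after unlink(a) → b:[0]  free=[F.......]
after create(a) → a:[1], b:[0]  free=[FF......]
after append(a, 3) → a:[1, 2, 3, 4], b:[0]  free=[FFFFF...]
after unlink(a) → b:[0]  free=[F.......]
after unlink(b) →   free=[........]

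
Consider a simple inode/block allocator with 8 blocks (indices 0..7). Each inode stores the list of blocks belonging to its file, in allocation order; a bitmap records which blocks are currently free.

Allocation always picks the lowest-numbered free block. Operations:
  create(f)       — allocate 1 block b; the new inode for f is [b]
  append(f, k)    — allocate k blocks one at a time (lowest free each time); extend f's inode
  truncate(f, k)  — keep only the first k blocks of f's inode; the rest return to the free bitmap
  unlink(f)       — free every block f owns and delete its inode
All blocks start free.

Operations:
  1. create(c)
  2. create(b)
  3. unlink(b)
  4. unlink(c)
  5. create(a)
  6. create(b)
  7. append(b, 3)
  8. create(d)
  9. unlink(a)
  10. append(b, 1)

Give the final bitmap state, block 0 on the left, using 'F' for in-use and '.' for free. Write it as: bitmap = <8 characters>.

[1] create(c) — c=0 (map F.......)
[2] create(b) — b=1 c=0 (map FF......)
[3] unlink(b) — c=0 (map F.......)
[4] unlink(c) —  (map ........)
[5] create(a) — a=0 (map F.......)
[6] create(b) — a=0 b=1 (map FF......)
[7] append(b, 3) — a=0 b=1,2,3,4 (map FFFFF...)
[8] create(d) — a=0 b=1,2,3,4 d=5 (map FFFFFF..)
[9] unlink(a) — b=1,2,3,4 d=5 (map .FFFFF..)
[10] append(b, 1) — b=1,2,3,4,0 d=5 (map FFFFFF..)

bitmap = FFFFFF..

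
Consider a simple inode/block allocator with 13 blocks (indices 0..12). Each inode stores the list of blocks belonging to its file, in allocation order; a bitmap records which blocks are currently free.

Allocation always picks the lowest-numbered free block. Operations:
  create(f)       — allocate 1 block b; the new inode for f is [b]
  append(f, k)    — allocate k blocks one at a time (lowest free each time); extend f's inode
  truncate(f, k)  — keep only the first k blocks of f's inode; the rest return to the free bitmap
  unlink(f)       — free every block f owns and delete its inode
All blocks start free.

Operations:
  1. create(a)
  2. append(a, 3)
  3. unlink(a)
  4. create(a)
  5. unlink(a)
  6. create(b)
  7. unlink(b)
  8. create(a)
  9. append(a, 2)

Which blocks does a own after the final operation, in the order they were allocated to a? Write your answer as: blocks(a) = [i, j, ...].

  1. create(a)  ⇒  F............  {a→[0]}
  2. append(a, 3)  ⇒  FFFF.........  {a→[0, 1, 2, 3]}
  3. unlink(a)  ⇒  .............  {}
  4. create(a)  ⇒  F............  {a→[0]}
  5. unlink(a)  ⇒  .............  {}
  6. create(b)  ⇒  F............  {b→[0]}
  7. unlink(b)  ⇒  .............  {}
  8. create(a)  ⇒  F............  {a→[0]}
  9. append(a, 2)  ⇒  FFF..........  {a→[0, 1, 2]}

blocks(a) = [0, 1, 2]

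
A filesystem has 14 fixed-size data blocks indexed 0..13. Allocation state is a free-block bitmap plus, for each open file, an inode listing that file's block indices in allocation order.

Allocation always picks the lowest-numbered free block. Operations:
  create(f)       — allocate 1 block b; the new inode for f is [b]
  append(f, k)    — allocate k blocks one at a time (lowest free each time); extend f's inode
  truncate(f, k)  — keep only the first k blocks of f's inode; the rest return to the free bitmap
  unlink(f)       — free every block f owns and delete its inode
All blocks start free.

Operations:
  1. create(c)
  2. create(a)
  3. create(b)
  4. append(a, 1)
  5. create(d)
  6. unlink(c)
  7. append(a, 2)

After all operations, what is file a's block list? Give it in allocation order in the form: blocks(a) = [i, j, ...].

  1. create(c)  ⇒  F.............  {c→[0]}
  2. create(a)  ⇒  FF............  {a→[1]; c→[0]}
  3. create(b)  ⇒  FFF...........  {a→[1]; b→[2]; c→[0]}
  4. append(a, 1)  ⇒  FFFF..........  {a→[1, 3]; b→[2]; c→[0]}
  5. create(d)  ⇒  FFFFF.........  {a→[1, 3]; b→[2]; c→[0]; d→[4]}
  6. unlink(c)  ⇒  .FFFF.........  {a→[1, 3]; b→[2]; d→[4]}
  7. append(a, 2)  ⇒  FFFFFF........  {a→[1, 3, 0, 5]; b→[2]; d→[4]}

blocks(a) = [1, 3, 0, 5]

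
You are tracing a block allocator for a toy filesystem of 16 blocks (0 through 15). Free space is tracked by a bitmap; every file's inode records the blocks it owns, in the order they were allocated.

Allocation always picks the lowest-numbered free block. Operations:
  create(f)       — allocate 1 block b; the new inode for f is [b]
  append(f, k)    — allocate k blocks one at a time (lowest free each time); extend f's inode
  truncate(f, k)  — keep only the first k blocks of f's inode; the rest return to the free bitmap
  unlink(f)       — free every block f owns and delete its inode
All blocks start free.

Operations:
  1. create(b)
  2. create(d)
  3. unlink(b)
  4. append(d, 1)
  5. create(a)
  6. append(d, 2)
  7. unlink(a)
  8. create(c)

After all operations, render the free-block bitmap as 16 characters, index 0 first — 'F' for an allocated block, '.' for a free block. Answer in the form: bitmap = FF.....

bitmap = FFFFF...........

after create(b) → b:[0]  free=[F...............]
after create(d) → b:[0], d:[1]  free=[FF..............]
after unlink(b) → d:[1]  free=[.F..............]
after append(d, 1) → d:[1, 0]  free=[FF..............]
after create(a) → a:[2], d:[1, 0]  free=[FFF.............]
after append(d, 2) → a:[2], d:[1, 0, 3, 4]  free=[FFFFF...........]
after unlink(a) → d:[1, 0, 3, 4]  free=[FF.FF...........]
after create(c) → c:[2], d:[1, 0, 3, 4]  free=[FFFFF...........]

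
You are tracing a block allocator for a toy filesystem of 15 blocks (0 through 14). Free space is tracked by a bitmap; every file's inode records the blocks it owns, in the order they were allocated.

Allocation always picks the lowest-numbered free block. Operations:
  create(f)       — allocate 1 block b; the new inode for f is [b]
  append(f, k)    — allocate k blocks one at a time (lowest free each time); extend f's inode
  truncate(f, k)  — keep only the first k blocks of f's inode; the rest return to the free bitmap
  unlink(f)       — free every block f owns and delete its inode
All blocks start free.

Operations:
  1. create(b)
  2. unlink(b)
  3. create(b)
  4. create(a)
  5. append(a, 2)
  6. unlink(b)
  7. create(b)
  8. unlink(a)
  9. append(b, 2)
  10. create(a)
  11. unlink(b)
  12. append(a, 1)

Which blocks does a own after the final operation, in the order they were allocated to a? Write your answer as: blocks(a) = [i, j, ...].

create(b): bitmap=F.............. | b=[0]
unlink(b): bitmap=............... | 
create(b): bitmap=F.............. | b=[0]
create(a): bitmap=FF............. | a=[1] b=[0]
append(a, 2): bitmap=FFFF........... | a=[1, 2, 3] b=[0]
unlink(b): bitmap=.FFF........... | a=[1, 2, 3]
create(b): bitmap=FFFF........... | a=[1, 2, 3] b=[0]
unlink(a): bitmap=F.............. | b=[0]
append(b, 2): bitmap=FFF............ | b=[0, 1, 2]
create(a): bitmap=FFFF........... | a=[3] b=[0, 1, 2]
unlink(b): bitmap=...F........... | a=[3]
append(a, 1): bitmap=F..F........... | a=[3, 0]

blocks(a) = [3, 0]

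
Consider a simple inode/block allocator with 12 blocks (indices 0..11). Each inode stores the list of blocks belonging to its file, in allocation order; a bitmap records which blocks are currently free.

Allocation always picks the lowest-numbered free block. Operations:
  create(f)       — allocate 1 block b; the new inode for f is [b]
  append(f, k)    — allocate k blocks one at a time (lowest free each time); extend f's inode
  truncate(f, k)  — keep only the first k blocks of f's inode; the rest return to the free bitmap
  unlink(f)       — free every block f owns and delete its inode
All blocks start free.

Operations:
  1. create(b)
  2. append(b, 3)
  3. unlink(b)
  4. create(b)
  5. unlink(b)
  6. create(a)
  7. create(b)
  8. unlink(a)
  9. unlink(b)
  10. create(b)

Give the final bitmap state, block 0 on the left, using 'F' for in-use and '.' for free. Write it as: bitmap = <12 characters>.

[1] create(b) — b=0 (map F...........)
[2] append(b, 3) — b=0,1,2,3 (map FFFF........)
[3] unlink(b) —  (map ............)
[4] create(b) — b=0 (map F...........)
[5] unlink(b) —  (map ............)
[6] create(a) — a=0 (map F...........)
[7] create(b) — a=0 b=1 (map FF..........)
[8] unlink(a) — b=1 (map .F..........)
[9] unlink(b) —  (map ............)
[10] create(b) — b=0 (map F...........)

bitmap = F...........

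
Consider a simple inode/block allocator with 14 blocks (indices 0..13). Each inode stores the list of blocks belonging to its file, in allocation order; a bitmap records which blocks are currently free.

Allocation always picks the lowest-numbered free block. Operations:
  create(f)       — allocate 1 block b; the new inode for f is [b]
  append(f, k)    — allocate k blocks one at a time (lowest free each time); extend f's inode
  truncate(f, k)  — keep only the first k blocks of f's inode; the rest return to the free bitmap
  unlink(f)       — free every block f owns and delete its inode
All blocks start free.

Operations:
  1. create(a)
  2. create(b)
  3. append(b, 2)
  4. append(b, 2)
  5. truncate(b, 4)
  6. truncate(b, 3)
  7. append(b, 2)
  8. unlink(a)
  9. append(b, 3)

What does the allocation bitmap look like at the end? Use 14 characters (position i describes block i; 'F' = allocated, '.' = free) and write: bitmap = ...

after create(a) → a:[0]  free=[F.............]
after create(b) → a:[0], b:[1]  free=[FF............]
after append(b, 2) → a:[0], b:[1, 2, 3]  free=[FFFF..........]
after append(b, 2) → a:[0], b:[1, 2, 3, 4, 5]  free=[FFFFFF........]
after truncate(b, 4) → a:[0], b:[1, 2, 3, 4]  free=[FFFFF.........]
after truncate(b, 3) → a:[0], b:[1, 2, 3]  free=[FFFF..........]
after append(b, 2) → a:[0], b:[1, 2, 3, 4, 5]  free=[FFFFFF........]
after unlink(a) → b:[1, 2, 3, 4, 5]  free=[.FFFFF........]
after append(b, 3) → b:[1, 2, 3, 4, 5, 0, 6, 7]  free=[FFFFFFFF......]

bitmap = FFFFFFFF......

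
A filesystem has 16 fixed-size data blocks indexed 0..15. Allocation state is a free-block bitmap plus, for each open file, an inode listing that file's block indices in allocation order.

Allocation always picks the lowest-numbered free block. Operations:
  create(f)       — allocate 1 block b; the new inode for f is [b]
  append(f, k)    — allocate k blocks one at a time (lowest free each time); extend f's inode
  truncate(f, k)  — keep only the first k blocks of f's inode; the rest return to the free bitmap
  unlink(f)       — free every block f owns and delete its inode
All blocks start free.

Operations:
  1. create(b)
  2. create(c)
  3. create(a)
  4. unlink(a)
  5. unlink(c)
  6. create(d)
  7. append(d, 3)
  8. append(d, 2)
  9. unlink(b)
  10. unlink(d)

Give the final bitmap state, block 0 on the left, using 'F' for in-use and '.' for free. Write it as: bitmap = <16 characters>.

create(b): bitmap=F............... | b=[0]
create(c): bitmap=FF.............. | b=[0] c=[1]
create(a): bitmap=FFF............. | a=[2] b=[0] c=[1]
unlink(a): bitmap=FF.............. | b=[0] c=[1]
unlink(c): bitmap=F............... | b=[0]
create(d): bitmap=FF.............. | b=[0] d=[1]
append(d, 3): bitmap=FFFFF........... | b=[0] d=[1, 2, 3, 4]
append(d, 2): bitmap=FFFFFFF......... | b=[0] d=[1, 2, 3, 4, 5, 6]
unlink(b): bitmap=.FFFFFF......... | d=[1, 2, 3, 4, 5, 6]
unlink(d): bitmap=................ | 

bitmap = ................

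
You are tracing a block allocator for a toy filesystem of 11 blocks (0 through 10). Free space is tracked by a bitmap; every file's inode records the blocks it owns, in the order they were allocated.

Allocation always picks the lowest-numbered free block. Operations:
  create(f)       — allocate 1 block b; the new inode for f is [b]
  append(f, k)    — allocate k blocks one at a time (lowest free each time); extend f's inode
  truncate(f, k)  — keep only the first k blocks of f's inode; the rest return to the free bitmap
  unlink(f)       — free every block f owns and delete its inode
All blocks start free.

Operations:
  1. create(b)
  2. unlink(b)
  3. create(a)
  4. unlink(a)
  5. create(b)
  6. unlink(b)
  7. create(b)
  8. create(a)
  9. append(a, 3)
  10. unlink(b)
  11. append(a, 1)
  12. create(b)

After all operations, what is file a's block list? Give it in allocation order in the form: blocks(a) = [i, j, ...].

blocks(a) = [1, 2, 3, 4, 0]

create(b): bitmap=F.......... | b=[0]
unlink(b): bitmap=........... | 
create(a): bitmap=F.......... | a=[0]
unlink(a): bitmap=........... | 
create(b): bitmap=F.......... | b=[0]
unlink(b): bitmap=........... | 
create(b): bitmap=F.......... | b=[0]
create(a): bitmap=FF......... | a=[1] b=[0]
append(a, 3): bitmap=FFFFF...... | a=[1, 2, 3, 4] b=[0]
unlink(b): bitmap=.FFFF...... | a=[1, 2, 3, 4]
append(a, 1): bitmap=FFFFF...... | a=[1, 2, 3, 4, 0]
create(b): bitmap=FFFFFF..... | a=[1, 2, 3, 4, 0] b=[5]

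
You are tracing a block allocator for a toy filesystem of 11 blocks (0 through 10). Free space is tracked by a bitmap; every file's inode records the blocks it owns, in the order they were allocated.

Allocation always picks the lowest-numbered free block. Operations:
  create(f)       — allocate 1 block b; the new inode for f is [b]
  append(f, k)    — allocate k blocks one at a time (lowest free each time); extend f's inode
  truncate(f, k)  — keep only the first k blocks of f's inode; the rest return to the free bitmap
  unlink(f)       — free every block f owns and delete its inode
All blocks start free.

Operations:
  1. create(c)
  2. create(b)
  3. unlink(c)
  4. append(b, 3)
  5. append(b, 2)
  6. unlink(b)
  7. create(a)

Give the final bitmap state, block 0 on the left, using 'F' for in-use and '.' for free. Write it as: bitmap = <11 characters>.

create(c): bitmap=F.......... | c=[0]
create(b): bitmap=FF......... | b=[1] c=[0]
unlink(c): bitmap=.F......... | b=[1]
append(b, 3): bitmap=FFFF....... | b=[1, 0, 2, 3]
append(b, 2): bitmap=FFFFFF..... | b=[1, 0, 2, 3, 4, 5]
unlink(b): bitmap=........... | 
create(a): bitmap=F.......... | a=[0]

bitmap = F..........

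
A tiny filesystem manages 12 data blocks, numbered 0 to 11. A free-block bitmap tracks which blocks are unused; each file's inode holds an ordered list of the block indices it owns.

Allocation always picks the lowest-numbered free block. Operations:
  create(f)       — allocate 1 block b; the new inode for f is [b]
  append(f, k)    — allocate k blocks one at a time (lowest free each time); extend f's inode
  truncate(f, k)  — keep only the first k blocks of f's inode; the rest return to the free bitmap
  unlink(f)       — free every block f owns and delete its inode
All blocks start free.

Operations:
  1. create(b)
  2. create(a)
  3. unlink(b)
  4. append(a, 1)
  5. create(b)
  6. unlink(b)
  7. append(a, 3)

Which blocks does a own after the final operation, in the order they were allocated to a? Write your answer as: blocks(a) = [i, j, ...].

create(b): bitmap=F........... | b=[0]
create(a): bitmap=FF.......... | a=[1] b=[0]
unlink(b): bitmap=.F.......... | a=[1]
append(a, 1): bitmap=FF.......... | a=[1, 0]
create(b): bitmap=FFF......... | a=[1, 0] b=[2]
unlink(b): bitmap=FF.......... | a=[1, 0]
append(a, 3): bitmap=FFFFF....... | a=[1, 0, 2, 3, 4]

blocks(a) = [1, 0, 2, 3, 4]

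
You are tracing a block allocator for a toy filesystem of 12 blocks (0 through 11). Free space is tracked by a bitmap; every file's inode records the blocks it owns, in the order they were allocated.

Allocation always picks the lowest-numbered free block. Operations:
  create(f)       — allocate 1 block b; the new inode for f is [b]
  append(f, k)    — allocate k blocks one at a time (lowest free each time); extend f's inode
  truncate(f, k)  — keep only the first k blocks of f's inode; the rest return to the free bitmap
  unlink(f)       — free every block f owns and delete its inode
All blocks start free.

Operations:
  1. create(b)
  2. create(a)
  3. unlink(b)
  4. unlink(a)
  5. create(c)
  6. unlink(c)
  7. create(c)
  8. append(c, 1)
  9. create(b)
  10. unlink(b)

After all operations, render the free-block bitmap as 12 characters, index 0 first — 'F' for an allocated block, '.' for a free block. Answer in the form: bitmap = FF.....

bitmap = FF..........

[1] create(b) — b=0 (map F...........)
[2] create(a) — a=1 b=0 (map FF..........)
[3] unlink(b) — a=1 (map .F..........)
[4] unlink(a) —  (map ............)
[5] create(c) — c=0 (map F...........)
[6] unlink(c) —  (map ............)
[7] create(c) — c=0 (map F...........)
[8] append(c, 1) — c=0,1 (map FF..........)
[9] create(b) — b=2 c=0,1 (map FFF.........)
[10] unlink(b) — c=0,1 (map FF..........)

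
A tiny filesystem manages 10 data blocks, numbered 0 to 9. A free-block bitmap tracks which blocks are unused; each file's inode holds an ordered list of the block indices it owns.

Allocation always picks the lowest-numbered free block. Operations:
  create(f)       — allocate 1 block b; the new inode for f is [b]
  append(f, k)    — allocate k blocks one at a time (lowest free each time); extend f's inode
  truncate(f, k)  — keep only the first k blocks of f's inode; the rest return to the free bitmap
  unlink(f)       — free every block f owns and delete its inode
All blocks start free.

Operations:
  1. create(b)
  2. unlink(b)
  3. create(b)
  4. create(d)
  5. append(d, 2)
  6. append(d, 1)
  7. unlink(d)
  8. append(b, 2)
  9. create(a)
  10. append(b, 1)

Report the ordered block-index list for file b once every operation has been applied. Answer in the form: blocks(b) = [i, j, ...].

  1. create(b)  ⇒  F.........  {b→[0]}
  2. unlink(b)  ⇒  ..........  {}
  3. create(b)  ⇒  F.........  {b→[0]}
  4. create(d)  ⇒  FF........  {b→[0]; d→[1]}
  5. append(d, 2)  ⇒  FFFF......  {b→[0]; d→[1, 2, 3]}
  6. append(d, 1)  ⇒  FFFFF.....  {b→[0]; d→[1, 2, 3, 4]}
  7. unlink(d)  ⇒  F.........  {b→[0]}
  8. append(b, 2)  ⇒  FFF.......  {b→[0, 1, 2]}
  9. create(a)  ⇒  FFFF......  {a→[3]; b→[0, 1, 2]}
  10. append(b, 1)  ⇒  FFFFF.....  {a→[3]; b→[0, 1, 2, 4]}

blocks(b) = [0, 1, 2, 4]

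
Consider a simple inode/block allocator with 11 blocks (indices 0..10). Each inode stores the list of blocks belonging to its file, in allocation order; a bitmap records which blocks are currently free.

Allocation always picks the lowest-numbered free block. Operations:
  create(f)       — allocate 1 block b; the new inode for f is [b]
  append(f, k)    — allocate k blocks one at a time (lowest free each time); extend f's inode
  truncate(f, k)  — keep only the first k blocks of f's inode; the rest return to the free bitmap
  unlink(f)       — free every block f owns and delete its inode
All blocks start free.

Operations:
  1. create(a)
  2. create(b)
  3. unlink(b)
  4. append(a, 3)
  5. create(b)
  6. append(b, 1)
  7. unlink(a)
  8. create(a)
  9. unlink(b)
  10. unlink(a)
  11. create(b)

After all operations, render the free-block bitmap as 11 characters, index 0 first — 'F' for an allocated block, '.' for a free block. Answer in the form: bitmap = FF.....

bitmap = F..........

[1] create(a) — a=0 (map F..........)
[2] create(b) — a=0 b=1 (map FF.........)
[3] unlink(b) — a=0 (map F..........)
[4] append(a, 3) — a=0,1,2,3 (map FFFF.......)
[5] create(b) — a=0,1,2,3 b=4 (map FFFFF......)
[6] append(b, 1) — a=0,1,2,3 b=4,5 (map FFFFFF.....)
[7] unlink(a) — b=4,5 (map ....FF.....)
[8] create(a) — a=0 b=4,5 (map F...FF.....)
[9] unlink(b) — a=0 (map F..........)
[10] unlink(a) —  (map ...........)
[11] create(b) — b=0 (map F..........)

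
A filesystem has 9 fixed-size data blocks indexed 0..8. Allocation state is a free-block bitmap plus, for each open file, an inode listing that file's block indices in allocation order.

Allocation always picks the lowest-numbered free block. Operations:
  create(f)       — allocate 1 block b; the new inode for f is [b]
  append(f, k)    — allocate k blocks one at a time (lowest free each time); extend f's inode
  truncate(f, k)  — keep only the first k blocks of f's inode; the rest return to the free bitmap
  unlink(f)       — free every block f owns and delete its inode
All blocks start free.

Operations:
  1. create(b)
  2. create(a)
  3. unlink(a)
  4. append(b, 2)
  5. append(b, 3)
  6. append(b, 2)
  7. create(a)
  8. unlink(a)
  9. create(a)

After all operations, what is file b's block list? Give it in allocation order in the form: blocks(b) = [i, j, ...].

  1. create(b)  ⇒  F........  {b→[0]}
  2. create(a)  ⇒  FF.......  {a→[1]; b→[0]}
  3. unlink(a)  ⇒  F........  {b→[0]}
  4. append(b, 2)  ⇒  FFF......  {b→[0, 1, 2]}
  5. append(b, 3)  ⇒  FFFFFF...  {b→[0, 1, 2, 3, 4, 5]}
  6. append(b, 2)  ⇒  FFFFFFFF.  {b→[0, 1, 2, 3, 4, 5, 6, 7]}
  7. create(a)  ⇒  FFFFFFFFF  {a→[8]; b→[0, 1, 2, 3, 4, 5, 6, 7]}
  8. unlink(a)  ⇒  FFFFFFFF.  {b→[0, 1, 2, 3, 4, 5, 6, 7]}
  9. create(a)  ⇒  FFFFFFFFF  {a→[8]; b→[0, 1, 2, 3, 4, 5, 6, 7]}

blocks(b) = [0, 1, 2, 3, 4, 5, 6, 7]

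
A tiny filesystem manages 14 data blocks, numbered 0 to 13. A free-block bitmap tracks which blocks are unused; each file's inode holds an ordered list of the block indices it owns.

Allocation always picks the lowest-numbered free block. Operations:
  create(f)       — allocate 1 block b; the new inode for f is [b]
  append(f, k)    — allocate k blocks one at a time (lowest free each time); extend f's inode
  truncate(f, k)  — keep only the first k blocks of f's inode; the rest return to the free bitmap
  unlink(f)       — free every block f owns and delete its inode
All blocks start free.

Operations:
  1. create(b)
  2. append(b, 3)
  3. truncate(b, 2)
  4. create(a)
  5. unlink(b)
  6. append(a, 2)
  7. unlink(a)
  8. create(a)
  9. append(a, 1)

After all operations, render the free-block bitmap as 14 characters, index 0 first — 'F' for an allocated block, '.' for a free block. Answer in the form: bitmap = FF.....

create(b): bitmap=F............. | b=[0]
append(b, 3): bitmap=FFFF.......... | b=[0, 1, 2, 3]
truncate(b, 2): bitmap=FF............ | b=[0, 1]
create(a): bitmap=FFF........... | a=[2] b=[0, 1]
unlink(b): bitmap=..F........... | a=[2]
append(a, 2): bitmap=FFF........... | a=[2, 0, 1]
unlink(a): bitmap=.............. | 
create(a): bitmap=F............. | a=[0]
append(a, 1): bitmap=FF............ | a=[0, 1]

bitmap = FF............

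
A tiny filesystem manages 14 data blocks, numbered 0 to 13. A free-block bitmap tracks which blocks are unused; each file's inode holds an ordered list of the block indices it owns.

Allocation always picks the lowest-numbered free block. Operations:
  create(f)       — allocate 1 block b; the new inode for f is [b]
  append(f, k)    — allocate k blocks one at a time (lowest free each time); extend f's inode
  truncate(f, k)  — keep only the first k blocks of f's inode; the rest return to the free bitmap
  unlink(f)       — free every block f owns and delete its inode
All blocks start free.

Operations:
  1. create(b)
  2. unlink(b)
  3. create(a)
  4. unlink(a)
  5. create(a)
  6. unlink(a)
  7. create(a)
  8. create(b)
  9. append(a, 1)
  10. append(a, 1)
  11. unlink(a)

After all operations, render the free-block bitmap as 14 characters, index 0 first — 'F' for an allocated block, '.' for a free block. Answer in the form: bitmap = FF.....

  1. create(b)  ⇒  F.............  {b→[0]}
  2. unlink(b)  ⇒  ..............  {}
  3. create(a)  ⇒  F.............  {a→[0]}
  4. unlink(a)  ⇒  ..............  {}
  5. create(a)  ⇒  F.............  {a→[0]}
  6. unlink(a)  ⇒  ..............  {}
  7. create(a)  ⇒  F.............  {a→[0]}
  8. create(b)  ⇒  FF............  {a→[0]; b→[1]}
  9. append(a, 1)  ⇒  FFF...........  {a→[0, 2]; b→[1]}
  10. append(a, 1)  ⇒  FFFF..........  {a→[0, 2, 3]; b→[1]}
  11. unlink(a)  ⇒  .F............  {b→[1]}

bitmap = .F............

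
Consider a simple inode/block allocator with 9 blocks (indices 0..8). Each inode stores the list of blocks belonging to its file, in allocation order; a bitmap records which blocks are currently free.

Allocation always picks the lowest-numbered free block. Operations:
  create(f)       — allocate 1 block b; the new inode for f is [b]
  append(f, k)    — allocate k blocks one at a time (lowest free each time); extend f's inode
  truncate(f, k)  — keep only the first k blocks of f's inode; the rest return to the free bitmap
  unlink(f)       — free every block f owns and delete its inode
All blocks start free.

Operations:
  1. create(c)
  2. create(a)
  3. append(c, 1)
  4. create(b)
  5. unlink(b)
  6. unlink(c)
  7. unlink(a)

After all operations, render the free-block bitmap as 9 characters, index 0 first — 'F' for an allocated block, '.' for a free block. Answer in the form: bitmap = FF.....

[1] create(c) — c=0 (map F........)
[2] create(a) — a=1 c=0 (map FF.......)
[3] append(c, 1) — a=1 c=0,2 (map FFF......)
[4] create(b) — a=1 b=3 c=0,2 (map FFFF.....)
[5] unlink(b) — a=1 c=0,2 (map FFF......)
[6] unlink(c) — a=1 (map .F.......)
[7] unlink(a) —  (map .........)

bitmap = .........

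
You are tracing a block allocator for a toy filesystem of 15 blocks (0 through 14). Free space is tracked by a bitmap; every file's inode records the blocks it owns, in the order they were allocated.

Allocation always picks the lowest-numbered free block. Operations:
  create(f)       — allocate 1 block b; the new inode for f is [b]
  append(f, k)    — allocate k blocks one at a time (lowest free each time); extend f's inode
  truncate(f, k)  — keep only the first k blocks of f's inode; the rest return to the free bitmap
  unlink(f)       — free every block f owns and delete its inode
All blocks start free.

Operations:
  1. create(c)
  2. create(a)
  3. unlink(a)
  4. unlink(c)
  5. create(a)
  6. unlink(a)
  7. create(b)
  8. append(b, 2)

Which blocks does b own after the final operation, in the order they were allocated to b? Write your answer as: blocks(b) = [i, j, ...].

[1] create(c) — c=0 (map F..............)
[2] create(a) — a=1 c=0 (map FF.............)
[3] unlink(a) — c=0 (map F..............)
[4] unlink(c) —  (map ...............)
[5] create(a) — a=0 (map F..............)
[6] unlink(a) —  (map ...............)
[7] create(b) — b=0 (map F..............)
[8] append(b, 2) — b=0,1,2 (map FFF............)

blocks(b) = [0, 1, 2]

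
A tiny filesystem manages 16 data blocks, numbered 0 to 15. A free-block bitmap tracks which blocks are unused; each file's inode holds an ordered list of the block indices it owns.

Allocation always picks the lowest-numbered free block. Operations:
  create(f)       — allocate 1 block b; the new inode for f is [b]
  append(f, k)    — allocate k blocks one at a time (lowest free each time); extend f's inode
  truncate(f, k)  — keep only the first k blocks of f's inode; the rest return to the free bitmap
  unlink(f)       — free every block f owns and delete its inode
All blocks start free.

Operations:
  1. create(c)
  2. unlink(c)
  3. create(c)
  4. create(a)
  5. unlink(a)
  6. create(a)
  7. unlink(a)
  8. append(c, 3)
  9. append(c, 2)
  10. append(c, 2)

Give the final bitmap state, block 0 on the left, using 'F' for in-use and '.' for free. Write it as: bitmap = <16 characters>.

bitmap = FFFFFFFF........

  1. create(c)  ⇒  F...............  {c→[0]}
  2. unlink(c)  ⇒  ................  {}
  3. create(c)  ⇒  F...............  {c→[0]}
  4. create(a)  ⇒  FF..............  {a→[1]; c→[0]}
  5. unlink(a)  ⇒  F...............  {c→[0]}
  6. create(a)  ⇒  FF..............  {a→[1]; c→[0]}
  7. unlink(a)  ⇒  F...............  {c→[0]}
  8. append(c, 3)  ⇒  FFFF............  {c→[0, 1, 2, 3]}
  9. append(c, 2)  ⇒  FFFFFF..........  {c→[0, 1, 2, 3, 4, 5]}
  10. append(c, 2)  ⇒  FFFFFFFF........  {c→[0, 1, 2, 3, 4, 5, 6, 7]}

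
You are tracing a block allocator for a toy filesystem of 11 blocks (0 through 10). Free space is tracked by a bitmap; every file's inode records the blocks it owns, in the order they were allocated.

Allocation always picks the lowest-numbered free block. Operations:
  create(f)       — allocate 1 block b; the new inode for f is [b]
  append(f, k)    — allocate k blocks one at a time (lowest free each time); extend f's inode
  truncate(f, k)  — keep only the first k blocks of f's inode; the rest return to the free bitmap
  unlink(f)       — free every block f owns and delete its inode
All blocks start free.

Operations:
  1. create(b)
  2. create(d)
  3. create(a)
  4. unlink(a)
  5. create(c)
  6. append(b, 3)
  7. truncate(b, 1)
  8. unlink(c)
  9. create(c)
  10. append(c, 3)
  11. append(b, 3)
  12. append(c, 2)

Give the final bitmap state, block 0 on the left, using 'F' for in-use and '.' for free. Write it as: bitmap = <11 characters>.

[1] create(b) — b=0 (map F..........)
[2] create(d) — b=0 d=1 (map FF.........)
[3] create(a) — a=2 b=0 d=1 (map FFF........)
[4] unlink(a) — b=0 d=1 (map FF.........)
[5] create(c) — b=0 c=2 d=1 (map FFF........)
[6] append(b, 3) — b=0,3,4,5 c=2 d=1 (map FFFFFF.....)
[7] truncate(b, 1) — b=0 c=2 d=1 (map FFF........)
[8] unlink(c) — b=0 d=1 (map FF.........)
[9] create(c) — b=0 c=2 d=1 (map FFF........)
[10] append(c, 3) — b=0 c=2,3,4,5 d=1 (map FFFFFF.....)
[11] append(b, 3) — b=0,6,7,8 c=2,3,4,5 d=1 (map FFFFFFFFF..)
[12] append(c, 2) — b=0,6,7,8 c=2,3,4,5,9,10 d=1 (map FFFFFFFFFFF)

bitmap = FFFFFFFFFFF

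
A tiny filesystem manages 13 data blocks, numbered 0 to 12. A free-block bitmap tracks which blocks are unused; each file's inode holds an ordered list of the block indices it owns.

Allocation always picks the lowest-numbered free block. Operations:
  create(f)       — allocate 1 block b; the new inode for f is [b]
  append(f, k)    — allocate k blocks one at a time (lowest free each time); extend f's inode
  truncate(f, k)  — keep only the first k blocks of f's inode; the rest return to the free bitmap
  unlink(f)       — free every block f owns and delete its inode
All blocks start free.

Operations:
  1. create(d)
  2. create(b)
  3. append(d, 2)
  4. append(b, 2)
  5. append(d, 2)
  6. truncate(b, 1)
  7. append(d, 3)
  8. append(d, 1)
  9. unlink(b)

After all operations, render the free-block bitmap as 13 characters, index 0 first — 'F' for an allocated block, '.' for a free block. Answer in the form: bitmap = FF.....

after create(d) → d:[0]  free=[F............]
after create(b) → b:[1], d:[0]  free=[FF...........]
after append(d, 2) → b:[1], d:[0, 2, 3]  free=[FFFF.........]
after append(b, 2) → b:[1, 4, 5], d:[0, 2, 3]  free=[FFFFFF.......]
after append(d, 2) → b:[1, 4, 5], d:[0, 2, 3, 6, 7]  free=[FFFFFFFF.....]
after truncate(b, 1) → b:[1], d:[0, 2, 3, 6, 7]  free=[FFFF..FF.....]
after append(d, 3) → b:[1], d:[0, 2, 3, 6, 7, 4, 5, 8]  free=[FFFFFFFFF....]
after append(d, 1) → b:[1], d:[0, 2, 3, 6, 7, 4, 5, 8, 9]  free=[FFFFFFFFFF...]
after unlink(b) → d:[0, 2, 3, 6, 7, 4, 5, 8, 9]  free=[F.FFFFFFFF...]

bitmap = F.FFFFFFFF...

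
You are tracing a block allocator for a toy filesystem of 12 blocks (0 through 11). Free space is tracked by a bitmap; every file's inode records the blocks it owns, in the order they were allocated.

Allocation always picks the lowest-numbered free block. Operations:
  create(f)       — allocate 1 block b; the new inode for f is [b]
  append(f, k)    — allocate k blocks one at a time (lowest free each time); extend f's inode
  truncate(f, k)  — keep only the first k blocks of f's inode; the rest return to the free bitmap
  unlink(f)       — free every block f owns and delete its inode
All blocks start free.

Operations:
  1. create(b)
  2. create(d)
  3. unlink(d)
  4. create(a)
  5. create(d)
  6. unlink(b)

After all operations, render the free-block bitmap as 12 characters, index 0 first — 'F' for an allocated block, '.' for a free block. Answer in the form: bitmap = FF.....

  1. create(b)  ⇒  F...........  {b→[0]}
  2. create(d)  ⇒  FF..........  {b→[0]; d→[1]}
  3. unlink(d)  ⇒  F...........  {b→[0]}
  4. create(a)  ⇒  FF..........  {a→[1]; b→[0]}
  5. create(d)  ⇒  FFF.........  {a→[1]; b→[0]; d→[2]}
  6. unlink(b)  ⇒  .FF.........  {a→[1]; d→[2]}

bitmap = .FF.........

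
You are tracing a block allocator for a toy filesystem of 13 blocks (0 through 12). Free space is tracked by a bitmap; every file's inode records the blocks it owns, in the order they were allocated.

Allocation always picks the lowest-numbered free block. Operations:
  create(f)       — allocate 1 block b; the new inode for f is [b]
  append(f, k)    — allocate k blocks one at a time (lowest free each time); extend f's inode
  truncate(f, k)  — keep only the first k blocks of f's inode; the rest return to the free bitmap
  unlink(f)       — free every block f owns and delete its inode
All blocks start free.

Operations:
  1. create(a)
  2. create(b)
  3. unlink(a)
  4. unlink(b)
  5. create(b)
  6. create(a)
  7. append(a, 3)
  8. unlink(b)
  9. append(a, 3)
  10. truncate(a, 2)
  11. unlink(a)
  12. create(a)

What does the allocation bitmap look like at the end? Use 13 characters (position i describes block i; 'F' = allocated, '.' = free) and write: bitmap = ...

bitmap = F............

create(a): bitmap=F............ | a=[0]
create(b): bitmap=FF........... | a=[0] b=[1]
unlink(a): bitmap=.F........... | b=[1]
unlink(b): bitmap=............. | 
create(b): bitmap=F............ | b=[0]
create(a): bitmap=FF........... | a=[1] b=[0]
append(a, 3): bitmap=FFFFF........ | a=[1, 2, 3, 4] b=[0]
unlink(b): bitmap=.FFFF........ | a=[1, 2, 3, 4]
append(a, 3): bitmap=FFFFFFF...... | a=[1, 2, 3, 4, 0, 5, 6]
truncate(a, 2): bitmap=.FF.......... | a=[1, 2]
unlink(a): bitmap=............. | 
create(a): bitmap=F............ | a=[0]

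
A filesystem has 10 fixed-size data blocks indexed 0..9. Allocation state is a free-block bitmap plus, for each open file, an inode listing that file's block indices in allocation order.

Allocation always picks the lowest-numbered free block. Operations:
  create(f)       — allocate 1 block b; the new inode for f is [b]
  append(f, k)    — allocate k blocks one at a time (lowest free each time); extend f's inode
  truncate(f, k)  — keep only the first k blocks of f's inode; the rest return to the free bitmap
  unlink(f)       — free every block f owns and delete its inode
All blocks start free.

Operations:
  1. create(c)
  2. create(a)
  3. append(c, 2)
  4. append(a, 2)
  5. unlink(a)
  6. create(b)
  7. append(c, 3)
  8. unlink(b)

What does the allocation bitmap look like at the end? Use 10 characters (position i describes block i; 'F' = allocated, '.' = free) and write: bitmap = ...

[1] create(c) — c=0 (map F.........)
[2] create(a) — a=1 c=0 (map FF........)
[3] append(c, 2) — a=1 c=0,2,3 (map FFFF......)
[4] append(a, 2) — a=1,4,5 c=0,2,3 (map FFFFFF....)
[5] unlink(a) — c=0,2,3 (map F.FF......)
[6] create(b) — b=1 c=0,2,3 (map FFFF......)
[7] append(c, 3) — b=1 c=0,2,3,4,5,6 (map FFFFFFF...)
[8] unlink(b) — c=0,2,3,4,5,6 (map F.FFFFF...)

bitmap = F.FFFFF...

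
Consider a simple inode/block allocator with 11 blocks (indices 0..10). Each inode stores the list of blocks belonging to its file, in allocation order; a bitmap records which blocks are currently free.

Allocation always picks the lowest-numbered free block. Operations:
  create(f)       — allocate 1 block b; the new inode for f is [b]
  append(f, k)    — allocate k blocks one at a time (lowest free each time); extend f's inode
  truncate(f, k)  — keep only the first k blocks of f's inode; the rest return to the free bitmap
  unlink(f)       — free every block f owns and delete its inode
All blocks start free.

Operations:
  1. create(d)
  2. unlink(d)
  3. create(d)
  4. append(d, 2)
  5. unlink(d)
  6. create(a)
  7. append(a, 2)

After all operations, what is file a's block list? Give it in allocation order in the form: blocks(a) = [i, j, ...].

[1] create(d) — d=0 (map F..........)
[2] unlink(d) —  (map ...........)
[3] create(d) — d=0 (map F..........)
[4] append(d, 2) — d=0,1,2 (map FFF........)
[5] unlink(d) —  (map ...........)
[6] create(a) — a=0 (map F..........)
[7] append(a, 2) — a=0,1,2 (map FFF........)

blocks(a) = [0, 1, 2]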